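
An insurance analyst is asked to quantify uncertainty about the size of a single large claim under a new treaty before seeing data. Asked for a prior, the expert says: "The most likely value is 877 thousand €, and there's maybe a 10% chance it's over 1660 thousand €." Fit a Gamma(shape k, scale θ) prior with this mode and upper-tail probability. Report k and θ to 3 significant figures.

Gamma(k,θ) with k>1 has mode (k−1)θ, so θ = 877/(k−1).
Need P(X < 1660) = 0.9 with θ tied to k this way. Start at k = 2, θ = 877: P(X<1660) ≈ 0.564.
Too low — raise k to concentrate. Iterating converges to k ≈ 5.69.
Then θ = 877/(5.69−1) ≈ 187.

k ≈ 5.69, θ ≈ 187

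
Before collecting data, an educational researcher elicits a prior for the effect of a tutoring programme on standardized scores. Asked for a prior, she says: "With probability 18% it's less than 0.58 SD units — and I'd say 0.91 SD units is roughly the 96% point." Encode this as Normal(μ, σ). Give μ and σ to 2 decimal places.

For Normal(μ,σ), the p-quantile is μ + z_p·σ. Here z_{0.18} = -0.9154, z_{0.96} = 1.751.
So 0.58 = μ − 0.9154σ and 0.91 = μ + 1.751σ.
Subtracting: σ = (0.91 − 0.58)/(1.751 − (-0.9154)) = 0.12.
Then μ = 0.58 − (-0.9154)·0.12 = 0.69.

μ = 0.69, σ = 0.12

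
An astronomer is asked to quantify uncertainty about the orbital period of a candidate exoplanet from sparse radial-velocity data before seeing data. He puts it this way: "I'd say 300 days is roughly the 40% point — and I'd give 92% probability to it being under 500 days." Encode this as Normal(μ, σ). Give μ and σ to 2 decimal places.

The p-quantile of Normal(μ,σ) is μ + z_p·σ, with z_{0.4} = -0.2533 and z_{0.92} = 1.405.
Eliminate σ: μ = (z₂·x₁ − z₁·x₂)/(z₂ − z₁) = (1.405·300 − (-0.2533)·500)/1.658 = 330.55.
Then σ = (x₂ − x₁)/(z₂ − z₁) = (500 − 300)/1.658 = 120.60.

μ = 330.55, σ = 120.60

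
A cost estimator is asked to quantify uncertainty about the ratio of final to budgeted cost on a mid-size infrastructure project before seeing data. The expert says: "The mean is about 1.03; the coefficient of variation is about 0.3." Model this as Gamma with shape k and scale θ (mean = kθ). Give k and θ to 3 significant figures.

k ≈ 11.1, θ ≈ 0.0927

For Gamma(k, scale θ): mean = kθ, variance = kθ², so CV = 1/√k.
CV = 0.3, hence k = 1/CV² = 11.1.
Then θ = mean/k = 1.03/11.1 = 0.0927.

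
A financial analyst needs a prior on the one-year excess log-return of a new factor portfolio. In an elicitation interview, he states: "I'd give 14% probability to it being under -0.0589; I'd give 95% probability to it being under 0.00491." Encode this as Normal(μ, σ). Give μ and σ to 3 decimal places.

μ = -0.034, σ = 0.023

For Normal(μ,σ), the p-quantile is μ + z_p·σ. Here z_{0.14} = -1.08, z_{0.95} = 1.645.
So -0.0589 = μ − 1.08σ and 0.00491 = μ + 1.645σ.
Subtracting: σ = (0.00491 − -0.0589)/(1.645 − (-1.08)) = 0.023.
Then μ = -0.0589 − (-1.08)·0.023 = -0.034.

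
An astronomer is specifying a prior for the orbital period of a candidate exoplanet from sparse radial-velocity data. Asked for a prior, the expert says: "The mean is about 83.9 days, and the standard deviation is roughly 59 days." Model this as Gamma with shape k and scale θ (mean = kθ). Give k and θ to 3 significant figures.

k ≈ 2.02, θ ≈ 41.5

For Gamma(k, scale θ): mean = kθ, variance = kθ², so CV = 1/√k.
CV = SD/mean = 59/83.9 = 0.7032, hence k = 1/CV² = 2.02.
Then θ = mean/k = 83.9/2.02 = 41.5.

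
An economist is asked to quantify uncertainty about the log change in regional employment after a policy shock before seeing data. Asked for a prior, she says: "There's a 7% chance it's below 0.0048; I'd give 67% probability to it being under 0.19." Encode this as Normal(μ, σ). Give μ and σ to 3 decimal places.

For Normal(μ,σ), the p-quantile is μ + z_p·σ. Here z_{0.07} = -1.476, z_{0.67} = 0.4399.
So 0.0048 = μ − 1.476σ and 0.19 = μ + 0.4399σ.
Subtracting: σ = (0.19 − 0.0048)/(0.4399 − (-1.476)) = 0.097.
Then μ = 0.0048 − (-1.476)·0.097 = 0.147.

μ = 0.147, σ = 0.097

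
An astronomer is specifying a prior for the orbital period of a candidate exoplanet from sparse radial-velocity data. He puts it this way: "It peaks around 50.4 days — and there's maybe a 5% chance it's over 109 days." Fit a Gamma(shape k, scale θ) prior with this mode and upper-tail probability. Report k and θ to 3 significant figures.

k ≈ 5.63, θ ≈ 10.9

Gamma(k,θ) with k>1 has mode (k−1)θ, so θ = 50.4/(k−1).
Need P(X < 109) = 0.95 with θ tied to k this way. Start at k = 2, θ = 50.4: P(X<109) ≈ 0.636.
Too low — raise k to concentrate. Iterating converges to k ≈ 5.63.
Then θ = 50.4/(5.63−1) ≈ 10.9.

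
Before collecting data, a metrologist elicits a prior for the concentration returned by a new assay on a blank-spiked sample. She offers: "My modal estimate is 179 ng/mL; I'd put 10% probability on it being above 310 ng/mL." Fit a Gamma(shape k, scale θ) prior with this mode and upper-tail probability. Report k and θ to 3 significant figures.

k ≈ 7.29, θ ≈ 28.5

Gamma(k,θ) with k>1 has mode (k−1)θ, so θ = 179/(k−1).
Need P(X < 310) = 0.9 with θ tied to k this way. Start at k = 2, θ = 179: P(X<310) ≈ 0.517.
Too low — raise k to concentrate. Iterating converges to k ≈ 7.29.
Then θ = 179/(7.29−1) ≈ 28.5.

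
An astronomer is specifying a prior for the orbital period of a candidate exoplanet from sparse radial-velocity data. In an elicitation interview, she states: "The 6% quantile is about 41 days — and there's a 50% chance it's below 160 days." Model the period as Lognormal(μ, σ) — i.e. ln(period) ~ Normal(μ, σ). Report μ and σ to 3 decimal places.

If T ~ Lognormal(μ,σ) then ln T ~ Normal(μ,σ), so the p-quantile of ln T is μ + z_p·σ.
ln(41) = 3.714 and ln(160) = 5.075; z_{0.06} = -1.555, z_{0.5} = 0.
σ = (5.075 − 3.714)/(0 − (-1.555)) = 0.876.
μ = 3.714 − (-1.555)·0.876 = 5.075.

μ ≈ 5.075, σ ≈ 0.876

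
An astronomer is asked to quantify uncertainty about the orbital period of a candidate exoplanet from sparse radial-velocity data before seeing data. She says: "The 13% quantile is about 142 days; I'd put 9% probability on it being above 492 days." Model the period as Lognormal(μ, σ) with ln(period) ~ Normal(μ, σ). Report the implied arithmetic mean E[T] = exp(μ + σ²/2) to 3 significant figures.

E[T] ≈ 284 days

If T ~ Lognormal(μ,σ) then ln T ~ Normal(μ,σ), so the p-quantile of ln T is μ + z_p·σ.
ln(142) = 4.956 and ln(492) = 6.198; z_{0.13} = -1.126, z_{0.91} = 1.341.
σ = (6.198 − 4.956)/(1.341 − (-1.126)) = 0.504.
μ = 4.956 − (-1.126)·0.504 = 5.523.
E[T] = exp(μ + σ²/2) = exp(5.523 + 0.1268) = 284 days.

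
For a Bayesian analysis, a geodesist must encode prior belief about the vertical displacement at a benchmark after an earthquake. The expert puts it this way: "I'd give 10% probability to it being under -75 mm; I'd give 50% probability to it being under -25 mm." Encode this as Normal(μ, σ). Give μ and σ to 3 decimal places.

μ = -25.000, σ = 39.015

For Normal(μ,σ), the p-quantile is μ + z_p·σ. Here z_{0.1} = -1.282, z_{0.5} = 0.
So -75 = μ − 1.282σ and -25 = μ + 0σ.
Subtracting: σ = (-25 − -75)/(0 − (-1.282)) = 39.015.
Then μ = -75 − (-1.282)·39.015 = -25.000.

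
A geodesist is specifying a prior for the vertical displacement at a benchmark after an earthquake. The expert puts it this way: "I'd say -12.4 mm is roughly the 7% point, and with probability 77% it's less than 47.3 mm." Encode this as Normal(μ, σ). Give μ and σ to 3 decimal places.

μ = 27.383, σ = 26.957

The p-quantile of Normal(μ,σ) is μ + z_p·σ, with z_{0.07} = -1.476 and z_{0.77} = 0.7388.
Eliminate σ: μ = (z₂·x₁ − z₁·x₂)/(z₂ − z₁) = (0.7388·-12.4 − (-1.476)·47.3)/2.215 = 27.383.
Then σ = (x₂ − x₁)/(z₂ − z₁) = (47.3 − -12.4)/2.215 = 26.957.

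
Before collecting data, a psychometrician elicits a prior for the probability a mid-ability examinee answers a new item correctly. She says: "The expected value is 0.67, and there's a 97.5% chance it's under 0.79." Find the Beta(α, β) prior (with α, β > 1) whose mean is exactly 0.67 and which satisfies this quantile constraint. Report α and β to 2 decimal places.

With mean 0.67 fixed, write α = 0.67s, β = 0.33s where s = α+β.
Need P(θ < 0.79) = 0.975 under Beta(0.67s, 0.33s). Normal approximation: (q−m)/√(m(1−m)/s) ≈ z_{0.975} = 1.96, so s ≈ 0.67·0.33·(1.96)²/(0.79−0.67)² = 59.0.
At s = 59.0: P(θ<0.79) ≈ 0.982. Adjusting to match 0.975 gives s ≈ 51.77.
So α = 0.67·51.77 ≈ 34.69, β = 0.33·51.77 ≈ 17.08.

α ≈ 34.69, β ≈ 17.08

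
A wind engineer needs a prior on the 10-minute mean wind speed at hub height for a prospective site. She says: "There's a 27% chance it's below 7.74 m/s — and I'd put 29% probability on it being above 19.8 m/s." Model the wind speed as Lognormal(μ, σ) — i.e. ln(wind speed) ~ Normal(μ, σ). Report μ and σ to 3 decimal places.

If T ~ Lognormal(μ,σ) then ln T ~ Normal(μ,σ), so the p-quantile of ln T is μ + z_p·σ.
ln(7.74) = 2.046 and ln(19.8) = 2.986; z_{0.27} = -0.6128, z_{0.71} = 0.5534.
σ = (2.986 − 2.046)/(0.5534 − (-0.6128)) = 0.805.
μ = 2.046 − (-0.6128)·0.805 = 2.540.

μ ≈ 2.540, σ ≈ 0.805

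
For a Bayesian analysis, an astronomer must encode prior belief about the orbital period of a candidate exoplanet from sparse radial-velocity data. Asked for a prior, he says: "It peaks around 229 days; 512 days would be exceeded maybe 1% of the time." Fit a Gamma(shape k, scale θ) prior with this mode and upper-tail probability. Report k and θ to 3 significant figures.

Gamma(k,θ) with k>1 has mode (k−1)θ, so θ = 229/(k−1).
Need P(X < 512) = 0.99 with θ tied to k this way. Start at k = 2, θ = 229: P(X<512) ≈ 0.654.
Too low — raise k to concentrate. Iterating converges to k ≈ 8.42.
Then θ = 229/(8.42−1) ≈ 30.9.

k ≈ 8.42, θ ≈ 30.9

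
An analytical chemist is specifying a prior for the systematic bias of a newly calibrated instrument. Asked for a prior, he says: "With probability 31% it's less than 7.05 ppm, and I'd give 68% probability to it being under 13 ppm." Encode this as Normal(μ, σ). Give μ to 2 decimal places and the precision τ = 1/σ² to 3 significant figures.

The p-quantile of Normal(μ,σ) is μ + z_p·σ, with z_{0.31} = -0.4959 and z_{0.68} = 0.4677.
Eliminate σ: μ = (z₂·x₁ − z₁·x₂)/(z₂ − z₁) = (0.4677·7.05 − (-0.4959)·13)/0.9635 = 10.11.
Then σ = (x₂ − x₁)/(z₂ − z₁) = (13 − 7.05)/0.9635 = 6.18.
Precision τ = 1/σ² = 1/6.175² = 0.0262.

μ = 10.11, τ = 0.0262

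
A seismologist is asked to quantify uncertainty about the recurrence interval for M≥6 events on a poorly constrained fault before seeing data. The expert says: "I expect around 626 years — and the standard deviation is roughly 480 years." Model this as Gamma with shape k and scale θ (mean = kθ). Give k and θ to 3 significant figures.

k ≈ 1.7, θ ≈ 368

For Gamma(k, scale θ): mean = kθ, variance = kθ², so CV = 1/√k.
CV = SD/mean = 480/626 = 0.7668, hence k = 1/CV² = 1.7.
Then θ = mean/k = 626/1.7 = 368.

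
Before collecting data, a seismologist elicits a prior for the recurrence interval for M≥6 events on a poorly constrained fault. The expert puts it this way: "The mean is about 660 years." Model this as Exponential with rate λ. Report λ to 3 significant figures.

Exponential mean = 1/λ, so λ = 1/660.0 = 0.00152.

λ ≈ 0.00152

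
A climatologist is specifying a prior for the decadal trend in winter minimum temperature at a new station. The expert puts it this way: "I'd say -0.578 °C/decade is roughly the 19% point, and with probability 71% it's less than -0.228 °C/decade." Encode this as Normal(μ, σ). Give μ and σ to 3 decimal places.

The p-quantile of Normal(μ,σ) is μ + z_p·σ, with z_{0.19} = -0.8779 and z_{0.71} = 0.5534.
Eliminate σ: μ = (z₂·x₁ − z₁·x₂)/(z₂ − z₁) = (0.5534·-0.578 − (-0.8779)·-0.228)/1.431 = -0.363.
Then σ = (x₂ − x₁)/(z₂ − z₁) = (-0.228 − -0.578)/1.431 = 0.245.

μ = -0.363, σ = 0.245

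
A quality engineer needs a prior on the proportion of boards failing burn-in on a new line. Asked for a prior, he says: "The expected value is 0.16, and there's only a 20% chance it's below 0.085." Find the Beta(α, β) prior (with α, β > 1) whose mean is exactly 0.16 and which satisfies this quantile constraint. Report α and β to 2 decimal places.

With mean 0.16 fixed, write α = 0.16s, β = 0.84s where s = α+β.
Need P(θ < 0.085) = 0.2 under Beta(0.16s, 0.84s). Normal approximation: (q−m)/√(m(1−m)/s) ≈ z_{0.2} = -0.842, so s ≈ 0.16·0.84·(-0.842)²/(0.085−0.16)² = 16.9.
At s = 16.9: P(θ<0.085) ≈ 0.204. Adjusting to match 0.2 gives s ≈ 17.38.
So α = 0.16·17.38 ≈ 2.78, β = 0.84·17.38 ≈ 14.60.

α ≈ 2.78, β ≈ 14.60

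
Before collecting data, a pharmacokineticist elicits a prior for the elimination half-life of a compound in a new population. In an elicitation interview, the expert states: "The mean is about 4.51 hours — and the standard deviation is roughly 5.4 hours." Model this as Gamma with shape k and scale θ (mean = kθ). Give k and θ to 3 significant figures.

For Gamma(k, scale θ): mean = kθ, variance = kθ², so CV = 1/√k.
CV = SD/mean = 5.4/4.51 = 1.197, hence k = 1/CV² = 0.698.
Then θ = mean/k = 4.51/0.698 = 6.47.

k ≈ 0.698, θ ≈ 6.47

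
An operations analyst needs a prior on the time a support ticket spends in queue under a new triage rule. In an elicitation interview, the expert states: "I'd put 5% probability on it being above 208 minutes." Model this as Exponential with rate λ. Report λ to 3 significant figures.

P(T > 208.0) = e^(−λ·208.0) = 0.05, so λ = −ln(0.05)/208.0 = 0.0144.

λ ≈ 0.0144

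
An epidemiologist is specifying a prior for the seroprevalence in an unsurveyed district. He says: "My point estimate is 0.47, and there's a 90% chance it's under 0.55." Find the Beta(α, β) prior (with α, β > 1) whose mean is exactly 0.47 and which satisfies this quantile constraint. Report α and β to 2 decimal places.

With mean 0.47 fixed, write α = 0.47s, β = 0.53s where s = α+β.
Need P(θ < 0.55) = 0.9 under Beta(0.47s, 0.53s). Normal approximation: (q−m)/√(m(1−m)/s) ≈ z_{0.9} = 1.28, so s ≈ 0.47·0.53·(1.28)²/(0.55−0.47)² = 63.9.
At s = 63.9: P(θ<0.55) ≈ 0.900. Adjusting to match 0.9 gives s ≈ 63.92.
So α = 0.47·63.92 ≈ 30.04, β = 0.53·63.92 ≈ 33.88.

α ≈ 30.04, β ≈ 33.88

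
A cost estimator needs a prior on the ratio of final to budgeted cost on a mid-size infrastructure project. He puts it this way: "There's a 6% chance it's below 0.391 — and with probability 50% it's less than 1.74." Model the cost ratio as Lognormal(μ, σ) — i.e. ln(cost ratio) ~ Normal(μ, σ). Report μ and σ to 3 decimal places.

If T ~ Lognormal(μ,σ) then ln T ~ Normal(μ,σ), so the p-quantile of ln T is μ + z_p·σ.
ln(0.391) = -0.939 and ln(1.74) = 0.5539; z_{0.06} = -1.555, z_{0.5} = 0.
σ = (0.5539 − -0.939)/(0 − (-1.555)) = 0.960.
μ = -0.939 − (-1.555)·0.960 = 0.554.

μ ≈ 0.554, σ ≈ 0.960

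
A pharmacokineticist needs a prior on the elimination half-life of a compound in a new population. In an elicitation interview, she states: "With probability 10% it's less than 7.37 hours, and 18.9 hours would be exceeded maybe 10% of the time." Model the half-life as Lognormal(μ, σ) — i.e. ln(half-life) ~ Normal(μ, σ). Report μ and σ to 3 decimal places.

If T ~ Lognormal(μ,σ) then ln T ~ Normal(μ,σ), so the p-quantile of ln T is μ + z_p·σ.
ln(7.37) = 1.997 and ln(18.9) = 2.939; z_{0.1} = -1.282, z_{0.9} = 1.282.
σ = (2.939 − 1.997)/(1.282 − (-1.282)) = 0.367.
μ = 1.997 − (-1.282)·0.367 = 2.468.

μ ≈ 2.468, σ ≈ 0.367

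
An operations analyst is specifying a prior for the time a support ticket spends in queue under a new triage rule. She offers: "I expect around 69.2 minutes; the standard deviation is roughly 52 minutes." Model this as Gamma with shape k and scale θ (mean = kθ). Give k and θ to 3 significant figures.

For Gamma(k, scale θ): mean = kθ, variance = kθ², so CV = 1/√k.
CV = SD/mean = 52/69.2 = 0.7514, hence k = 1/CV² = 1.77.
Then θ = mean/k = 69.2/1.77 = 39.1.

k ≈ 1.77, θ ≈ 39.1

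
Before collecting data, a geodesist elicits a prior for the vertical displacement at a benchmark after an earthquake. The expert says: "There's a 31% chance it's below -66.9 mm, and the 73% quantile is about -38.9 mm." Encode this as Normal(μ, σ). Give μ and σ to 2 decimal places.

The p-quantile of Normal(μ,σ) is μ + z_p·σ, with z_{0.31} = -0.4959 and z_{0.73} = 0.6128.
Eliminate σ: μ = (z₂·x₁ − z₁·x₂)/(z₂ − z₁) = (0.6128·-66.9 − (-0.4959)·-38.9)/1.109 = -54.38.
Then σ = (x₂ − x₁)/(z₂ − z₁) = (-38.9 − -66.9)/1.109 = 25.26.

μ = -54.38, σ = 25.26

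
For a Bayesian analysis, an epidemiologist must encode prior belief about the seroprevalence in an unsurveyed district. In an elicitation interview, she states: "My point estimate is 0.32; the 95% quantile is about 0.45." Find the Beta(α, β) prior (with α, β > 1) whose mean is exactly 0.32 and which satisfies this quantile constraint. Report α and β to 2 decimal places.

α ≈ 11.85, β ≈ 25.18

With mean 0.32 fixed, write α = 0.32s, β = 0.68s where s = α+β.
Need P(θ < 0.45) = 0.95 under Beta(0.32s, 0.68s). Normal approximation: (q−m)/√(m(1−m)/s) ≈ z_{0.95} = 1.64, so s ≈ 0.32·0.68·(1.64)²/(0.45−0.32)² = 34.8.
At s = 34.8: P(θ<0.45) ≈ 0.945. Adjusting to match 0.95 gives s ≈ 37.02.
So α = 0.32·37.02 ≈ 11.85, β = 0.68·37.02 ≈ 25.18.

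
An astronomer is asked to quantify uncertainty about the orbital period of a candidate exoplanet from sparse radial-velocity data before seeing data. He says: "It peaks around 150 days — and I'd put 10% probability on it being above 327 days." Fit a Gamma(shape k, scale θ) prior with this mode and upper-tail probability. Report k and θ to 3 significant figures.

Gamma(k,θ) with k>1 has mode (k−1)θ, so θ = 150/(k−1).
Need P(X < 327) = 0.9 with θ tied to k this way. Start at k = 2, θ = 150: P(X<327) ≈ 0.641.
Too low — raise k to concentrate. Iterating converges to k ≈ 4.17.
Then θ = 150/(4.17−1) ≈ 47.4.

k ≈ 4.17, θ ≈ 47.4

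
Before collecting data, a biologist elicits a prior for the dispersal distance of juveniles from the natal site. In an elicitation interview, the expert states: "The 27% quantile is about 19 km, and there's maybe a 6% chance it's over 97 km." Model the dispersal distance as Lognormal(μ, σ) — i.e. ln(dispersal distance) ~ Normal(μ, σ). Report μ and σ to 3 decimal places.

μ ≈ 3.405, σ ≈ 0.752

If T ~ Lognormal(μ,σ) then ln T ~ Normal(μ,σ), so the p-quantile of ln T is μ + z_p·σ.
ln(19) = 2.944 and ln(97) = 4.575; z_{0.27} = -0.6128, z_{0.94} = 1.555.
σ = (4.575 − 2.944)/(1.555 − (-0.6128)) = 0.752.
μ = 2.944 − (-0.6128)·0.752 = 3.405.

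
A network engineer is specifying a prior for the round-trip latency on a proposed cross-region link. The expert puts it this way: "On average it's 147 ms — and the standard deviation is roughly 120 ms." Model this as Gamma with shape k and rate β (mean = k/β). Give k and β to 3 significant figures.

k ≈ 1.5, β ≈ 0.0102

For Gamma(k, rate β): mean = k/β, variance = k/β², so CV = 1/√k.
CV = SD/mean = 120/147 = 0.8163, hence k = 1/CV² = 1.5.
Then β = k/mean = 1.5/147 = 0.0102.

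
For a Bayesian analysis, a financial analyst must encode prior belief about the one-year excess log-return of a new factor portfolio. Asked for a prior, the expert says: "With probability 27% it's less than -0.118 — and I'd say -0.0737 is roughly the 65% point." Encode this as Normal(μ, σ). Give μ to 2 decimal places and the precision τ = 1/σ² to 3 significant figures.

The p-quantile of Normal(μ,σ) is μ + z_p·σ, with z_{0.27} = -0.6128 and z_{0.65} = 0.3853.
Eliminate σ: μ = (z₂·x₁ − z₁·x₂)/(z₂ − z₁) = (0.3853·-0.118 − (-0.6128)·-0.0737)/0.9981 = -0.09.
Then σ = (x₂ − x₁)/(z₂ − z₁) = (-0.0737 − -0.118)/0.9981 = 0.04.
Precision τ = 1/σ² = 1/0.04438² = 508.

μ = -0.09, τ = 508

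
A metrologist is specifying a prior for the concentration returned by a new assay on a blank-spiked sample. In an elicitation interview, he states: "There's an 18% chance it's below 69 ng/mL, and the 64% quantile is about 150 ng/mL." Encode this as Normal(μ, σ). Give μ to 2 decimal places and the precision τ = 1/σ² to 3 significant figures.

The p-quantile of Normal(μ,σ) is μ + z_p·σ, with z_{0.18} = -0.9154 and z_{0.64} = 0.3585.
Eliminate σ: μ = (z₂·x₁ − z₁·x₂)/(z₂ − z₁) = (0.3585·69 − (-0.9154)·150)/1.274 = 127.21.
Then σ = (x₂ − x₁)/(z₂ − z₁) = (150 − 69)/1.274 = 63.59.
Precision τ = 1/σ² = 1/63.59² = 0.000247.

μ = 127.21, τ = 0.000247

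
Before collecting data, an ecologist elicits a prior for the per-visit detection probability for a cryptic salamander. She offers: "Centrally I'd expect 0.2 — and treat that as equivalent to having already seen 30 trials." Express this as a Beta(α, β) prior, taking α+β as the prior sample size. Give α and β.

Under the effective-sample-size interpretation, Beta(α, β) has prior mean α/(α+β) and prior sample size α+β.
So α+β = 30 and α/(α+β) = 0.2, giving α = 0.2·30 = 6 and β = 30 − 6 = 24.

α = 6, β = 24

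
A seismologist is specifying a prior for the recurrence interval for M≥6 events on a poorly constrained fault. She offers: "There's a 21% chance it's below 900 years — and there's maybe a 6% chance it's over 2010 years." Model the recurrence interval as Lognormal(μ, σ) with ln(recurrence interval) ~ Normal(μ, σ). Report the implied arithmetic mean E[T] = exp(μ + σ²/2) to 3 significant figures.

If T ~ Lognormal(μ,σ) then ln T ~ Normal(μ,σ), so the p-quantile of ln T is μ + z_p·σ.
ln(900) = 6.802 and ln(2010) = 7.606; z_{0.21} = -0.8064, z_{0.94} = 1.555.
σ = (7.606 − 6.802)/(1.555 − (-0.8064)) = 0.340.
μ = 6.802 − (-0.8064)·0.340 = 7.077.
E[T] = exp(μ + σ²/2) = exp(7.077 + 0.0579) = 1250 years.

E[T] ≈ 1250 years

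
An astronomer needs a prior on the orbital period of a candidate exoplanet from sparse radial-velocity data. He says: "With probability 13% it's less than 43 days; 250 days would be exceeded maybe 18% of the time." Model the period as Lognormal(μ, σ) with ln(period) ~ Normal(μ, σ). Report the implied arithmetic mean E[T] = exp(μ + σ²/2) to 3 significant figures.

If T ~ Lognormal(μ,σ) then ln T ~ Normal(μ,σ), so the p-quantile of ln T is μ + z_p·σ.
ln(43) = 3.761 and ln(250) = 5.521; z_{0.13} = -1.126, z_{0.82} = 0.9154.
σ = (5.521 − 3.761)/(0.9154 − (-1.126)) = 0.862.
μ = 3.761 − (-1.126)·0.862 = 4.732.
E[T] = exp(μ + σ²/2) = exp(4.732 + 0.3716) = 165 days.

E[T] ≈ 165 days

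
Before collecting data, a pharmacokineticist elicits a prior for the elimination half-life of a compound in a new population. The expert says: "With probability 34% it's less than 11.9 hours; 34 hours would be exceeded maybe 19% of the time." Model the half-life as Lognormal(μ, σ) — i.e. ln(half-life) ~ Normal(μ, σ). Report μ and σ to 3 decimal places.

If T ~ Lognormal(μ,σ) then ln T ~ Normal(μ,σ), so the p-quantile of ln T is μ + z_p·σ.
ln(11.9) = 2.477 and ln(34) = 3.526; z_{0.34} = -0.4125, z_{0.81} = 0.8779.
σ = (3.526 − 2.477)/(0.8779 − (-0.4125)) = 0.814.
μ = 2.477 − (-0.4125)·0.814 = 2.812.

μ ≈ 2.812, σ ≈ 0.814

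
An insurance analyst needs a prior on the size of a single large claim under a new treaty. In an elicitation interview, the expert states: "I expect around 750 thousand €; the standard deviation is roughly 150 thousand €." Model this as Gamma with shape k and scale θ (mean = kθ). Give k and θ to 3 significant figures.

k ≈ 25, θ ≈ 30

For Gamma(k, scale θ): mean = kθ, variance = kθ², so CV = 1/√k.
CV = SD/mean = 150/750 = 0.2, hence k = 1/CV² = 25.
Then θ = mean/k = 750/25 = 30.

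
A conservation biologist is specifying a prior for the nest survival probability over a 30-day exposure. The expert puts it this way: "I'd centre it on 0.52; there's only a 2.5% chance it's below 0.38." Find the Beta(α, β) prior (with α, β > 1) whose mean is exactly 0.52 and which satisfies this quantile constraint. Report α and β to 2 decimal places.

α ≈ 24.97, β ≈ 23.05

With mean 0.52 fixed, write α = 0.52s, β = 0.48s where s = α+β.
Need P(θ < 0.38) = 0.025 under Beta(0.52s, 0.48s). Normal approximation: (q−m)/√(m(1−m)/s) ≈ z_{0.025} = -1.96, so s ≈ 0.52·0.48·(-1.96)²/(0.38−0.52)² = 48.9.
At s = 48.9: P(θ<0.38) ≈ 0.024. Adjusting to match 0.025 gives s ≈ 48.02.
So α = 0.52·48.02 ≈ 24.97, β = 0.48·48.02 ≈ 23.05.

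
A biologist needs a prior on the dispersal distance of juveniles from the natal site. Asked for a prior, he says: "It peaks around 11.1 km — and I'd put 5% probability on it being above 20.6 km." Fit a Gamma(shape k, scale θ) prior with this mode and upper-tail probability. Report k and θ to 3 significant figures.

Gamma(k,θ) with k>1 has mode (k−1)θ, so θ = 11.1/(k−1).
Need P(X < 20.6) = 0.95 with θ tied to k this way. Start at k = 2, θ = 11.1: P(X<20.6) ≈ 0.554.
Too low — raise k to concentrate. Iterating converges to k ≈ 8.28.
Then θ = 11.1/(8.28−1) ≈ 1.52.

k ≈ 8.28, θ ≈ 1.52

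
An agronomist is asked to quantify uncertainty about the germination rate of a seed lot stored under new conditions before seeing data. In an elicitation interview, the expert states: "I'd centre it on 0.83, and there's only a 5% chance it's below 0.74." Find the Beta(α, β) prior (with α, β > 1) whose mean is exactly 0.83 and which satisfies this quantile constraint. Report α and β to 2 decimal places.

α ≈ 44.67, β ≈ 9.15

With mean 0.83 fixed, write α = 0.83s, β = 0.17s where s = α+β.
Need P(θ < 0.74) = 0.05 under Beta(0.83s, 0.17s). Normal approximation: (q−m)/√(m(1−m)/s) ≈ z_{0.05} = -1.64, so s ≈ 0.83·0.17·(-1.64)²/(0.74−0.83)² = 47.1.
At s = 47.1: P(θ<0.74) ≈ 0.061. Adjusting to match 0.05 gives s ≈ 53.82.
So α = 0.83·53.82 ≈ 44.67, β = 0.17·53.82 ≈ 9.15.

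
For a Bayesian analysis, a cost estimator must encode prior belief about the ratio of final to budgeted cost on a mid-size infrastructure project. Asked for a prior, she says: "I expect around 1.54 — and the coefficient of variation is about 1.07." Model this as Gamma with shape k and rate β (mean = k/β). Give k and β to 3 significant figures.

For Gamma(k, rate β): mean = k/β, variance = k/β², so CV = 1/√k.
CV = 1.07, hence k = 1/CV² = 0.873.
Then β = k/mean = 0.873/1.54 = 0.567.

k ≈ 0.873, β ≈ 0.567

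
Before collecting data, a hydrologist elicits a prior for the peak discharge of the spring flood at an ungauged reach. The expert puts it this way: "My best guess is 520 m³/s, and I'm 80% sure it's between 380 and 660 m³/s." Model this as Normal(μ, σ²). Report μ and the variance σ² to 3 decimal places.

μ = 520.000, σ² = 11933.941

A symmetric 80% interval runs μ ± z·σ with z = 1.282.
Half-width = 140, so σ = 140/1.282 = 109.2426 and σ² = 11933.941.
μ is the stated best guess, 520.000.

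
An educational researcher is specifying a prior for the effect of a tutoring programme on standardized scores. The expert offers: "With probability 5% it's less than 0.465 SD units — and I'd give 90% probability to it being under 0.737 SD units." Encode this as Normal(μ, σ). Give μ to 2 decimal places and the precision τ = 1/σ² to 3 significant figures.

For Normal(μ,σ), the p-quantile is μ + z_p·σ. Here z_{0.05} = -1.645, z_{0.9} = 1.282.
So 0.465 = μ − 1.645σ and 0.737 = μ + 1.282σ.
Subtracting: σ = (0.737 − 0.465)/(1.282 − (-1.645)) = 0.09.
Then μ = 0.465 − (-1.645)·0.09 = 0.62.
Precision τ = 1/σ² = 1/0.09295² = 116.

μ = 0.62, τ = 116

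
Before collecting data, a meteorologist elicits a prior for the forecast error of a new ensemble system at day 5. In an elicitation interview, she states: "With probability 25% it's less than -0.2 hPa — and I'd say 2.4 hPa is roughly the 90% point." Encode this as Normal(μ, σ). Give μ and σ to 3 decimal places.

μ = 0.697, σ = 1.329

For Normal(μ,σ), the p-quantile is μ + z_p·σ. Here z_{0.25} = -0.6745, z_{0.9} = 1.282.
So -0.2 = μ − 0.6745σ and 2.4 = μ + 1.282σ.
Subtracting: σ = (2.4 − -0.2)/(1.282 − (-0.6745)) = 1.329.
Then μ = -0.2 − (-0.6745)·1.329 = 0.697.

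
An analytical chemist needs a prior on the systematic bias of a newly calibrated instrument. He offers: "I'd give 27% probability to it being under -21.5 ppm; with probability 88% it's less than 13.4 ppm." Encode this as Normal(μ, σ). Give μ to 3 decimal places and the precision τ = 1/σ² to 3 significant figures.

μ = -9.537, τ = 0.00262

The p-quantile of Normal(μ,σ) is μ + z_p·σ, with z_{0.27} = -0.6128 and z_{0.88} = 1.175.
Eliminate σ: μ = (z₂·x₁ − z₁·x₂)/(z₂ − z₁) = (1.175·-21.5 − (-0.6128)·13.4)/1.788 = -9.537.
Then σ = (x₂ − x₁)/(z₂ − z₁) = (13.4 − -21.5)/1.788 = 19.521.
Precision τ = 1/σ² = 1/19.52² = 0.00262.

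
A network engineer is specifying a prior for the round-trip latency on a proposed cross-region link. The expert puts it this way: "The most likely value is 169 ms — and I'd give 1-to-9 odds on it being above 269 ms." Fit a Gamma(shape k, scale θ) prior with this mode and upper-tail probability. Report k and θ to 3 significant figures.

Gamma(k,θ) with k>1 has mode (k−1)θ, so θ = 169/(k−1).
Need P(X < 269) = 0.9 with θ tied to k this way. Start at k = 2, θ = 169: P(X<269) ≈ 0.472.
Too low — raise k to concentrate. Iterating converges to k ≈ 9.69.
Then θ = 169/(9.69−1) ≈ 19.4.

k ≈ 9.69, θ ≈ 19.4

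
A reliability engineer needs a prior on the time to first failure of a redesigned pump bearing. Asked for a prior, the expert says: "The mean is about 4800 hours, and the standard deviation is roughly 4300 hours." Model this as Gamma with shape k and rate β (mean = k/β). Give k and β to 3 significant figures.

k ≈ 1.25, β ≈ 0.00026

For Gamma(k, rate β): mean = k/β, variance = k/β², so CV = 1/√k.
CV = SD/mean = 4300/4800 = 0.8958, hence k = 1/CV² = 1.25.
Then β = k/mean = 1.25/4800 = 0.00026.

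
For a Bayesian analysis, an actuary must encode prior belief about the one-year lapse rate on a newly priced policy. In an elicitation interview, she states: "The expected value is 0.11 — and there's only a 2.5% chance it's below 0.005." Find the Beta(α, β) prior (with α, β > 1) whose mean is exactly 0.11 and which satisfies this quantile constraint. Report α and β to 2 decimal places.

With mean 0.11 fixed, write α = 0.11s, β = 0.89s where s = α+β.
Need P(θ < 0.005) = 0.025 under Beta(0.11s, 0.89s). Normal approximation: (q−m)/√(m(1−m)/s) ≈ z_{0.025} = -1.96, so s ≈ 0.11·0.89·(-1.96)²/(0.005−0.11)² = 34.1.
At s = 34.1: P(θ<0.005) ≈ 0.000. Adjusting to match 0.025 gives s ≈ 10.73.
So α = 0.11·10.73 ≈ 1.18, β = 0.89·10.73 ≈ 9.55.

α ≈ 1.18, β ≈ 9.55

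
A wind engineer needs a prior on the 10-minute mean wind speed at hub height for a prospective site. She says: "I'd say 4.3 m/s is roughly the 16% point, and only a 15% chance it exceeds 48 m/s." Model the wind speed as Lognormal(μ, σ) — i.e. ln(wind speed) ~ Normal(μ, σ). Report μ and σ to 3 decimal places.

If T ~ Lognormal(μ,σ) then ln T ~ Normal(μ,σ), so the p-quantile of ln T is μ + z_p·σ.
ln(4.3) = 1.459 and ln(48) = 3.871; z_{0.16} = -0.9945, z_{0.85} = 1.036.
σ = (3.871 − 1.459)/(1.036 − (-0.9945)) = 1.188.
μ = 1.459 − (-0.9945)·1.188 = 2.640.

μ ≈ 2.640, σ ≈ 1.188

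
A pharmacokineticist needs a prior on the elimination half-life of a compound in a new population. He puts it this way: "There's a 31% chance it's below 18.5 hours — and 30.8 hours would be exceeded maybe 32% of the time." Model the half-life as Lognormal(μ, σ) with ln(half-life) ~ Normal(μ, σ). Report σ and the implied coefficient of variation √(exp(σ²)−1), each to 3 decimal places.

σ ≈ 0.529, CV ≈ 0.568

If T ~ Lognormal(μ,σ) then ln T ~ Normal(μ,σ), so the p-quantile of ln T is μ + z_p·σ.
ln(18.5) = 2.918 and ln(30.8) = 3.428; z_{0.31} = -0.4959, z_{0.68} = 0.4677.
σ = (3.428 − 2.918)/(0.4677 − (-0.4959)) = 0.529.
μ = 2.918 − (-0.4959)·0.529 = 3.180.
CV = √(exp(σ²)−1) = √(exp(0.2799)−1) = 0.568.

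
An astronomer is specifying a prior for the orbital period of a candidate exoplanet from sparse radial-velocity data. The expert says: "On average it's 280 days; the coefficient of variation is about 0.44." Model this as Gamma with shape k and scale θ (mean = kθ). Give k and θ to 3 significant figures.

For Gamma(k, scale θ): mean = kθ, variance = kθ², so CV = 1/√k.
CV = 0.44, hence k = 1/CV² = 5.17.
Then θ = mean/k = 280/5.17 = 54.2.

k ≈ 5.17, θ ≈ 54.2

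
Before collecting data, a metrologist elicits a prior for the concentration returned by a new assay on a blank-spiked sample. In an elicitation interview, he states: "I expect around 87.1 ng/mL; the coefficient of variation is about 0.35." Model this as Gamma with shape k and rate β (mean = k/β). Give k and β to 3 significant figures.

k ≈ 8.16, β ≈ 0.0937

For Gamma(k, rate β): mean = k/β, variance = k/β², so CV = 1/√k.
CV = 0.35, hence k = 1/CV² = 8.16.
Then β = k/mean = 8.16/87.1 = 0.0937.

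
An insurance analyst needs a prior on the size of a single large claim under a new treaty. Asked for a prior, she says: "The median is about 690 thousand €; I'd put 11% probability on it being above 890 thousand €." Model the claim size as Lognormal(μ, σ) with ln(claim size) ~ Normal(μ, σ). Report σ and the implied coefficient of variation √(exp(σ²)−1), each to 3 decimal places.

σ ≈ 0.208, CV ≈ 0.210

If T ~ Lognormal(μ,σ) then ln T ~ Normal(μ,σ), so the p-quantile of ln T is μ + z_p·σ.
ln(690) = 6.537 and ln(890) = 6.791; z_{0.5} = 0, z_{0.89} = 1.227.
σ = (6.791 − 6.537)/(1.227 − (0)) = 0.208.
μ = 6.537 − (0)·0.208 = 6.537.
CV = √(exp(σ²)−1) = √(exp(0.0431)−1) = 0.210.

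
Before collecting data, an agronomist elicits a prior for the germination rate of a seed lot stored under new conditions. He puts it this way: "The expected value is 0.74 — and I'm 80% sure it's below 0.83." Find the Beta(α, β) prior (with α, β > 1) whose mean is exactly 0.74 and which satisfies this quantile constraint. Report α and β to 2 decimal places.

α ≈ 12.92, β ≈ 4.54

With mean 0.74 fixed, write α = 0.74s, β = 0.26s where s = α+β.
Need P(θ < 0.83) = 0.8 under Beta(0.74s, 0.26s). Normal approximation: (q−m)/√(m(1−m)/s) ≈ z_{0.8} = 0.842, so s ≈ 0.74·0.26·(0.842)²/(0.83−0.74)² = 16.8.
At s = 16.8: P(θ<0.83) ≈ 0.795. Adjusting to match 0.8 gives s ≈ 17.47.
So α = 0.74·17.47 ≈ 12.92, β = 0.26·17.47 ≈ 4.54.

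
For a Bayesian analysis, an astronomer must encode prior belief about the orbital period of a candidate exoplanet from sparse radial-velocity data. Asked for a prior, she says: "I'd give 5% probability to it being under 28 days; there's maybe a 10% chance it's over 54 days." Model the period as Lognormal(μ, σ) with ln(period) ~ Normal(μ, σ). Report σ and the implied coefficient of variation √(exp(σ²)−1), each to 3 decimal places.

σ ≈ 0.224, CV ≈ 0.227

If T ~ Lognormal(μ,σ) then ln T ~ Normal(μ,σ), so the p-quantile of ln T is μ + z_p·σ.
ln(28) = 3.332 and ln(54) = 3.989; z_{0.05} = -1.645, z_{0.9} = 1.282.
σ = (3.989 − 3.332)/(1.282 − (-1.645)) = 0.224.
μ = 3.332 − (-1.645)·0.224 = 3.701.
CV = √(exp(σ²)−1) = √(exp(0.0504)−1) = 0.227.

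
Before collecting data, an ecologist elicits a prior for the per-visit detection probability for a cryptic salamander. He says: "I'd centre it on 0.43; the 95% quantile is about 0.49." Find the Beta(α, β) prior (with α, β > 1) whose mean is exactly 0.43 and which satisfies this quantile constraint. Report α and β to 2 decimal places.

With mean 0.43 fixed, write α = 0.43s, β = 0.57s where s = α+β.
Need P(θ < 0.49) = 0.95 under Beta(0.43s, 0.57s). Normal approximation: (q−m)/√(m(1−m)/s) ≈ z_{0.95} = 1.64, so s ≈ 0.43·0.57·(1.64)²/(0.49−0.43)² = 184.2.
At s = 184.2: P(θ<0.49) ≈ 0.949. Adjusting to match 0.95 gives s ≈ 185.99.
So α = 0.43·185.99 ≈ 79.98, β = 0.57·185.99 ≈ 106.01.

α ≈ 79.98, β ≈ 106.01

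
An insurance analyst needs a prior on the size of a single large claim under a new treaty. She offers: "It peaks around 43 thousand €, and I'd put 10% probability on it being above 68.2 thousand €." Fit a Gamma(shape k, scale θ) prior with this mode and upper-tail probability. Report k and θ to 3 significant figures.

k ≈ 9.82, θ ≈ 4.88

Gamma(k,θ) with k>1 has mode (k−1)θ, so θ = 43/(k−1).
Need P(X < 68.2) = 0.9 with θ tied to k this way. Start at k = 2, θ = 43: P(X<68.2) ≈ 0.471.
Too low — raise k to concentrate. Iterating converges to k ≈ 9.82.
Then θ = 43/(9.82−1) ≈ 4.88.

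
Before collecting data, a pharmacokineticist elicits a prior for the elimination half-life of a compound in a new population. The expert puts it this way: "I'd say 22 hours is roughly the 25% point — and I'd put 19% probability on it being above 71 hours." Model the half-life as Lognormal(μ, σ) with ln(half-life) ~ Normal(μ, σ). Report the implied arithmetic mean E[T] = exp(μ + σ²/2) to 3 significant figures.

If T ~ Lognormal(μ,σ) then ln T ~ Normal(μ,σ), so the p-quantile of ln T is μ + z_p·σ.
ln(22) = 3.091 and ln(71) = 4.263; z_{0.25} = -0.6745, z_{0.81} = 0.8779.
σ = (4.263 − 3.091)/(0.8779 − (-0.6745)) = 0.755.
μ = 3.091 − (-0.6745)·0.755 = 3.600.
E[T] = exp(μ + σ²/2) = exp(3.600 + 0.2848) = 48.7 hours.

E[T] ≈ 48.7 hours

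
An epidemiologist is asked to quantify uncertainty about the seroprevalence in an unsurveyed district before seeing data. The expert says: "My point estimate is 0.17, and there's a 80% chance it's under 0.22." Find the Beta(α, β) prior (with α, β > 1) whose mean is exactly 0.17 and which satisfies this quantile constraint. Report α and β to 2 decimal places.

α ≈ 6.19, β ≈ 30.24

With mean 0.17 fixed, write α = 0.17s, β = 0.83s where s = α+β.
Need P(θ < 0.22) = 0.8 under Beta(0.17s, 0.83s). Normal approximation: (q−m)/√(m(1−m)/s) ≈ z_{0.8} = 0.842, so s ≈ 0.17·0.83·(0.842)²/(0.22−0.17)² = 40.0.
At s = 40.0: P(θ<0.22) ≈ 0.809. Adjusting to match 0.8 gives s ≈ 36.44.
So α = 0.17·36.44 ≈ 6.19, β = 0.83·36.44 ≈ 30.24.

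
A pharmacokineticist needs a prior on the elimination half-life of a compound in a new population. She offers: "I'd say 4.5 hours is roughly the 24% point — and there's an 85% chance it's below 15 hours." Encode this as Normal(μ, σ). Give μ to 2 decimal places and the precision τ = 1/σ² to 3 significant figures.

The p-quantile of Normal(μ,σ) is μ + z_p·σ, with z_{0.24} = -0.7063 and z_{0.85} = 1.036.
Eliminate σ: μ = (z₂·x₁ − z₁·x₂)/(z₂ − z₁) = (1.036·4.5 − (-0.7063)·15)/1.743 = 8.76.
Then σ = (x₂ − x₁)/(z₂ − z₁) = (15 − 4.5)/1.743 = 6.03.
Precision τ = 1/σ² = 1/6.025² = 0.0275.

μ = 8.76, τ = 0.0275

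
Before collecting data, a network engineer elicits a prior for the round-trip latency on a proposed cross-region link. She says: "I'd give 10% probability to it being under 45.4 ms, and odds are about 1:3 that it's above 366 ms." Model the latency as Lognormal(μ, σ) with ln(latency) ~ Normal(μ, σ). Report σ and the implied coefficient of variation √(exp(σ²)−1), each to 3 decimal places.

If T ~ Lognormal(μ,σ) then ln T ~ Normal(μ,σ), so the p-quantile of ln T is μ + z_p·σ.
ln(45.4) = 3.816 and ln(366) = 5.903; z_{0.1} = -1.282, z_{0.75} = 0.6745.
σ = (5.903 − 3.816)/(0.6745 − (-1.282)) = 1.067.
μ = 3.816 − (-1.282)·1.067 = 5.183.
CV = √(exp(σ²)−1) = √(exp(1.1385)−1) = 1.457.

σ ≈ 1.067, CV ≈ 1.457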